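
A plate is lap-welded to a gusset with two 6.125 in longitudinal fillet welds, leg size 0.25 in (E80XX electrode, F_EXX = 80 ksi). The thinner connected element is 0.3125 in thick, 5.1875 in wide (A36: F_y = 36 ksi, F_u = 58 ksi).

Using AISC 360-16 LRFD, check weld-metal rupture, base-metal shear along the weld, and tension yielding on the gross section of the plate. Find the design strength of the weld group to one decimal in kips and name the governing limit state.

52.5 kips (gross-section yield governs)

Weld metal: throat = 0.707×0.25 = 0.17675 in, L = 2×6.125 = 12.25 in. φR_n = 0.75 × 0.6 × 80 × 0.17675 × 12.25 = 77.9 kips.
Base metal shear (0.3125 in plate): yield φR_n = 1.0×0.6×36×0.3125×12.25 = 82.7 kips; rupture φR_n = 0.75×0.6×58×0.3125×12.25 = 99.9 kips; take 82.7 kips (yield).
Tension yield (gross): A_g = 5.1875×0.3125 = 1.6211 in². φR_n = 0.90 × 36 × 1.6211 = 52.5 kips.
Governing: min(77.9, 82.7, 52.5) = 52.5 kips → gross-section yield.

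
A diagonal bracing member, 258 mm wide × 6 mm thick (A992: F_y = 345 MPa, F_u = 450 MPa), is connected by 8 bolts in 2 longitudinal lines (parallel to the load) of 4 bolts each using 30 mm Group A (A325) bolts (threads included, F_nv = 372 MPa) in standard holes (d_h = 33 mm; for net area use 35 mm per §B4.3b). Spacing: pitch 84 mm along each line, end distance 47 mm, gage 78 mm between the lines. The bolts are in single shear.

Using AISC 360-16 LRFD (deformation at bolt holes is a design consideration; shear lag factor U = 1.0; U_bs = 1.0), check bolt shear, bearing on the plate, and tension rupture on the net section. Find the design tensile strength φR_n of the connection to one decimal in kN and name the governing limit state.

380.7 kN (net-section rupture governs)

Bolt shear: A_b = π(30)²/4 = 706.86 mm². φR_n = 0.75 × 372 × 706.86 × 8 × 1 = 1577.7 kN.
Bearing (6 mm plate, F_u = 450 MPa): end bolts L_c = 47 − 33/2 = 30.5, R_n = min(1.2×30.5×6×450, 2.4×30×6×450) = 98.82 kN/bolt; interior L_c = 84 − 33 = 51, R_n = 165.24 kN/bolt. φR_n = 0.75 × (2×98.82 + 6×165.24) = 891.8 kN.
Tension rupture (net): A_n = (258 − 2×35)×6 = 1128 mm² (U = 1.0, A_e = A_n). φR_n = 0.75 × 450 × 1128 = 380.7 kN.
Governing: min(1577.7, 891.8, 380.7) = 380.7 kN → net-section rupture.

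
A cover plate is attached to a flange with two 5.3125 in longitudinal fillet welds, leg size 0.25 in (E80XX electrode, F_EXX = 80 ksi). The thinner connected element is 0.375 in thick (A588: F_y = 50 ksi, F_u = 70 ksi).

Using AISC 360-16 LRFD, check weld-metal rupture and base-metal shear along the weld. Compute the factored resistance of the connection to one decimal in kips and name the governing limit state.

67.6 kips (weld metal governs)

Weld metal: throat = 0.707×0.25 = 0.17675 in, L = 2×5.3125 = 10.625 in. φR_n = 0.75 × 0.6 × 80 × 0.17675 × 10.625 = 67.6 kips.
Base metal shear (0.375 in plate): yield φR_n = 1.0×0.6×50×0.375×10.625 = 119.5 kips; rupture φR_n = 0.75×0.6×70×0.375×10.625 = 125.5 kips; take 119.5 kips (yield).
Governing: min(67.6, 119.5) = 67.6 kips → weld metal.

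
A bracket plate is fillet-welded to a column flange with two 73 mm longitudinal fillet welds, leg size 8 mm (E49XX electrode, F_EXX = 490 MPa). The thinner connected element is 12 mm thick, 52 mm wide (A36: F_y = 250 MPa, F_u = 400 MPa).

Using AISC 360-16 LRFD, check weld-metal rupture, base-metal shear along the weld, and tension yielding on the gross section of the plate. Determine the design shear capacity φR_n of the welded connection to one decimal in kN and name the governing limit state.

140.4 kN (gross-section yield governs)

Weld metal: throat = 0.707×8 = 5.656 mm, L = 2×73 = 146 mm. φR_n = 0.75 × 0.6 × 490 × 5.656 × 146 = 182.1 kN.
Base metal shear (12 mm plate): yield φR_n = 1.0×0.6×250×12×146 = 262.8 kN; rupture φR_n = 0.75×0.6×400×12×146 = 315.4 kN; take 262.8 kN (yield).
Tension yield (gross): A_g = 52×12 = 624 mm². φR_n = 0.90 × 250 × 624 = 140.4 kN.
Governing: min(182.1, 262.8, 140.4) = 140.4 kN → gross-section yield.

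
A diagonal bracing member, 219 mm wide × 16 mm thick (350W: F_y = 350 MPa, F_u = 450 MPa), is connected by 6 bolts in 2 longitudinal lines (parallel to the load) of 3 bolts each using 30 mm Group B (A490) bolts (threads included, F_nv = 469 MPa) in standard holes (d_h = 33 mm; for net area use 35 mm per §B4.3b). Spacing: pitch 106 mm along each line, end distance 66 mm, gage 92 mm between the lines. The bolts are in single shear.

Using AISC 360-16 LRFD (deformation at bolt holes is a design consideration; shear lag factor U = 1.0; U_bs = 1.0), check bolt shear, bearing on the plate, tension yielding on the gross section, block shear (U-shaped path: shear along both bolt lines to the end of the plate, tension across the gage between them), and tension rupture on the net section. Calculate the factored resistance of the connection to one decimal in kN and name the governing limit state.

Bolt shear: A_b = π(30)²/4 = 706.86 mm². φR_n = 0.75 × 469 × 706.86 × 6 × 1 = 1491.8 kN.
Bearing (16 mm plate, F_u = 450 MPa): end bolts L_c = 66 − 33/2 = 49.5, R_n = min(1.2×49.5×16×450, 2.4×30×16×450) = 427.68 kN/bolt; interior L_c = 106 − 33 = 73, R_n = 518.4 kN/bolt. φR_n = 0.75 × (2×427.68 + 4×518.4) = 2196.7 kN.
Tension yield (gross): A_g = 219×16 = 3504 mm². φR_n = 0.90 × 350 × 3504 = 1103.8 kN.
Block shear: shear path 2×[66+2×106] = 2×278 mm, A_gv = 8896, A_nv = 2×(278 − 2.5×35)×16 = 6096 mm²; tension across gage: (92 − 1×35)×16 = 912 mm². R_n = min(0.6×450×6096, 0.6×350×8896) + 1.0×450×912 = min(1645.9, 1868.2) + 410.4 = 2056.3 kN. φR_n = 0.75 × 2056.3 = 1542.2 kN.
Tension rupture (net): A_n = (219 − 2×35)×16 = 2384 mm² (U = 1.0, A_e = A_n). φR_n = 0.75 × 450 × 2384 = 804.6 kN.
Governing: min(1491.8, 2196.7, 1103.8, 1542.2, 804.6) = 804.6 kN → net-section rupture.

804.6 kN (net-section rupture governs)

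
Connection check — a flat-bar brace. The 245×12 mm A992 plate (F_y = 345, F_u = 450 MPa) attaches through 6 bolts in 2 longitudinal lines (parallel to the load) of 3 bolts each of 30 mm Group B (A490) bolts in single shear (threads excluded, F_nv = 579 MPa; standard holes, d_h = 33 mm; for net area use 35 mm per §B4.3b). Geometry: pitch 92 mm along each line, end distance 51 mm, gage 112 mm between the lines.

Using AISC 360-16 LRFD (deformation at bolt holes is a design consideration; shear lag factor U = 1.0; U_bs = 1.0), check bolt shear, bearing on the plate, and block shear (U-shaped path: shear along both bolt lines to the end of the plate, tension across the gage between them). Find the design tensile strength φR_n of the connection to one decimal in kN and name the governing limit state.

1028.7 kN (block shear governs)

Bolt shear: A_b = π(30)²/4 = 706.86 mm². φR_n = 0.75 × 579 × 706.86 × 6 × 1 = 1841.7 kN.
Bearing (12 mm plate, F_u = 450 MPa): end bolts L_c = 51 − 33/2 = 34.5, R_n = min(1.2×34.5×12×450, 2.4×30×12×450) = 223.56 kN/bolt; interior L_c = 92 − 33 = 59, R_n = 382.32 kN/bolt. φR_n = 0.75 × (2×223.56 + 4×382.32) = 1482.3 kN.
Block shear: shear path 2×[51+2×92] = 2×235 mm, A_gv = 5640, A_nv = 2×(235 − 2.5×35)×12 = 3540 mm²; tension across gage: (112 − 1×35)×12 = 924 mm². R_n = min(0.6×450×3540, 0.6×345×5640) + 1.0×450×924 = min(955.8, 1167.5) + 415.8 = 1371.6 kN. φR_n = 0.75 × 1371.6 = 1028.7 kN.
Governing: min(1841.7, 1482.3, 1028.7) = 1028.7 kN → block shear.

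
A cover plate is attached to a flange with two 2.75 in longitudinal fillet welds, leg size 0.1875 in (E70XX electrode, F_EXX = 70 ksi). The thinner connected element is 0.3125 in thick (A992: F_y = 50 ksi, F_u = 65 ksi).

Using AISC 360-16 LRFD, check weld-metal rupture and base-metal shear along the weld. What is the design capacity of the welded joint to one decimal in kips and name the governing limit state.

23.0 kips (weld metal governs)

Weld metal: throat = 0.707×0.1875 = 0.13256 in, L = 2×2.75 = 5.5 in. φR_n = 0.75 × 0.6 × 70 × 0.13256 × 5.5 = 23.0 kips.
Base metal shear (0.3125 in plate): yield φR_n = 1.0×0.6×50×0.3125×5.5 = 51.6 kips; rupture φR_n = 0.75×0.6×65×0.3125×5.5 = 50.3 kips; take 50.3 kips (rupture).
Governing: min(23.0, 50.3) = 23.0 kips → weld metal.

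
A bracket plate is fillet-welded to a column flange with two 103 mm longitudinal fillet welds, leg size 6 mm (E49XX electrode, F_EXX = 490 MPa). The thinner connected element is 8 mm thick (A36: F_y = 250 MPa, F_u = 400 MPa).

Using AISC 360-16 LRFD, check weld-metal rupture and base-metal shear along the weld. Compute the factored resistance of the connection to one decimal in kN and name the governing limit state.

Weld metal: throat = 0.707×6 = 4.242 mm, L = 2×103 = 206 mm. φR_n = 0.75 × 0.6 × 490 × 4.242 × 206 = 192.7 kN.
Base metal shear (8 mm plate): yield φR_n = 1.0×0.6×250×8×206 = 247.2 kN; rupture φR_n = 0.75×0.6×400×8×206 = 296.6 kN; take 247.2 kN (yield).
Governing: min(192.7, 247.2) = 192.7 kN → weld metal.

192.7 kN (weld metal governs)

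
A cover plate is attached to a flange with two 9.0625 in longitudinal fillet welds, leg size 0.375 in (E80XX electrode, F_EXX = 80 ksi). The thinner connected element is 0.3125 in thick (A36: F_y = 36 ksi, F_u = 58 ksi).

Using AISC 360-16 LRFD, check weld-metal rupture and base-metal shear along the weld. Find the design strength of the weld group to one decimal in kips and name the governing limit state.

Weld metal: throat = 0.707×0.375 = 0.26513 in, L = 2×9.0625 = 18.125 in. φR_n = 0.75 × 0.6 × 80 × 0.26513 × 18.125 = 173.0 kips.
Base metal shear (0.3125 in plate): yield φR_n = 1.0×0.6×36×0.3125×18.125 = 122.3 kips; rupture φR_n = 0.75×0.6×58×0.3125×18.125 = 147.8 kips; take 122.3 kips (yield).
Governing: min(173.0, 122.3) = 122.3 kips → base-metal shear.

122.3 kips (base-metal shear governs)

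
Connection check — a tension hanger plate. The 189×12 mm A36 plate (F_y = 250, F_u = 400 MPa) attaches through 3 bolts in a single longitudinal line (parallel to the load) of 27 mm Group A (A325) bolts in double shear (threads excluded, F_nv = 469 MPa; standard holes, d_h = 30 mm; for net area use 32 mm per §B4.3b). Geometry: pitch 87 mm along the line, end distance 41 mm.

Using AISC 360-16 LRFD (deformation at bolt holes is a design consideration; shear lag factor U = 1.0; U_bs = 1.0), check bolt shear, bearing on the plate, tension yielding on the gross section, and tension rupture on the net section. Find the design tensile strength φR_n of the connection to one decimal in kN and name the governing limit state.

510.3 kN (gross-section yield governs)

Bolt shear: A_b = π(27)²/4 = 572.56 mm². φR_n = 0.75 × 469 × 572.56 × 3 × 2 = 1208.4 kN.
Bearing (12 mm plate, F_u = 400 MPa): end bolts L_c = 41 − 30/2 = 26, R_n = min(1.2×26×12×400, 2.4×27×12×400) = 149.76 kN/bolt; interior L_c = 87 − 30 = 57, R_n = 311.04 kN/bolt. φR_n = 0.75 × (1×149.76 + 2×311.04) = 578.9 kN.
Tension yield (gross): A_g = 189×12 = 2268 mm². φR_n = 0.90 × 250 × 2268 = 510.3 kN.
Tension rupture (net): A_n = (189 − 1×32)×12 = 1884 mm² (U = 1.0, A_e = A_n). φR_n = 0.75 × 400 × 1884 = 565.2 kN.
Governing: min(1208.4, 578.9, 510.3, 565.2) = 510.3 kN → gross-section yield.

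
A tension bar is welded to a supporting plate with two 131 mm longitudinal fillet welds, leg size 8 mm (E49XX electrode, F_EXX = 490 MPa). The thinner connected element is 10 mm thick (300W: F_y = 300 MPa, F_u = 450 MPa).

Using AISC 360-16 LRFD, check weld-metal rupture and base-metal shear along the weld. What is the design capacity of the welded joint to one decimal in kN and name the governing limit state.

326.8 kN (weld metal governs)

Weld metal: throat = 0.707×8 = 5.656 mm, L = 2×131 = 262 mm. φR_n = 0.75 × 0.6 × 490 × 5.656 × 262 = 326.8 kN.
Base metal shear (10 mm plate): yield φR_n = 1.0×0.6×300×10×262 = 471.6 kN; rupture φR_n = 0.75×0.6×450×10×262 = 530.6 kN; take 471.6 kN (yield).
Governing: min(326.8, 471.6) = 326.8 kN → weld metal.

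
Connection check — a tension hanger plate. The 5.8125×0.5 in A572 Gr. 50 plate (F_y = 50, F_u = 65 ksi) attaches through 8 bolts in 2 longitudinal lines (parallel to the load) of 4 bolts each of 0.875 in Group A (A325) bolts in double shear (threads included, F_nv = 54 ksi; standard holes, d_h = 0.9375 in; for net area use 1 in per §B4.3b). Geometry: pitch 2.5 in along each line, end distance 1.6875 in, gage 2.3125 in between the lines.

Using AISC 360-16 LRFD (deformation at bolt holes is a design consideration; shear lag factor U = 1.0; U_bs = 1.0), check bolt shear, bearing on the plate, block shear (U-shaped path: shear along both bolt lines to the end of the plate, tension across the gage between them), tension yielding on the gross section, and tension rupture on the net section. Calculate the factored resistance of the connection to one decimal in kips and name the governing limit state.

Bolt shear: A_b = π(0.875)²/4 = 0.60132 in². φR_n = 0.75 × 54 × 0.60132 × 8 × 2 = 389.7 kips.
Bearing (0.5 in plate, F_u = 65 ksi): end bolts L_c = 1.6875 − 0.9375/2 = 1.21875, R_n = min(1.2×1.21875×0.5×65, 2.4×0.875×0.5×65) = 47.531 kips/bolt; interior L_c = 2.5 − 0.9375 = 1.5625, R_n = 60.938 kips/bolt. φR_n = 0.75 × (2×47.531 + 6×60.938) = 345.5 kips.
Block shear: shear path 2×[1.6875+3×2.5] = 2×9.1875 in, A_gv = 9.1875, A_nv = 2×(9.1875 − 3.5×1)×0.5 = 5.6875 in²; tension across gage: (2.3125 − 1×1)×0.5 = 0.65625 in². R_n = min(0.6×65×5.6875, 0.6×50×9.1875) + 1.0×65×0.65625 = min(221.81, 275.63) + 42.656 = 264.47 kips. φR_n = 0.75 × 264.47 = 198.4 kips.
Tension yield (gross): A_g = 5.8125×0.5 = 2.9063 in². φR_n = 0.90 × 50 × 2.9063 = 130.8 kips.
Tension rupture (net): A_n = (5.8125 − 2×1)×0.5 = 1.9063 in² (U = 1.0, A_e = A_n). φR_n = 0.75 × 65 × 1.9063 = 92.9 kips.
Governing: min(389.7, 345.5, 198.4, 130.8, 92.9) = 92.9 kips → net-section rupture.

92.9 kips (net-section rupture governs)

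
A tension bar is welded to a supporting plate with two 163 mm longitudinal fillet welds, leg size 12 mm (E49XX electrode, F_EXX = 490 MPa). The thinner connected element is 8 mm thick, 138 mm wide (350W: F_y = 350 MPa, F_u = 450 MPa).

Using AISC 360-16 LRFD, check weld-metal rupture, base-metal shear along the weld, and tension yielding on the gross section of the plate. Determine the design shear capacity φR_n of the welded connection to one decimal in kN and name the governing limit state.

347.8 kN (gross-section yield governs)

Weld metal: throat = 0.707×12 = 8.484 mm, L = 2×163 = 326 mm. φR_n = 0.75 × 0.6 × 490 × 8.484 × 326 = 609.9 kN.
Base metal shear (8 mm plate): yield φR_n = 1.0×0.6×350×8×326 = 547.7 kN; rupture φR_n = 0.75×0.6×450×8×326 = 528.1 kN; take 528.1 kN (rupture).
Tension yield (gross): A_g = 138×8 = 1104 mm². φR_n = 0.90 × 350 × 1104 = 347.8 kN.
Governing: min(609.9, 528.1, 347.8) = 347.8 kN → gross-section yield.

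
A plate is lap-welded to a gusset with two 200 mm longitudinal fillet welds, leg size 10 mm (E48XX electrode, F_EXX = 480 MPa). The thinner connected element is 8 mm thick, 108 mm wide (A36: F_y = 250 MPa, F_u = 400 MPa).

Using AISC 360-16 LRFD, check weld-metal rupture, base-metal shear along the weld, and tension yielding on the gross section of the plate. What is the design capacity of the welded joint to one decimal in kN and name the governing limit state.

194.4 kN (gross-section yield governs)

Weld metal: throat = 0.707×10 = 7.07 mm, L = 2×200 = 400 mm. φR_n = 0.75 × 0.6 × 480 × 7.07 × 400 = 610.8 kN.
Base metal shear (8 mm plate): yield φR_n = 1.0×0.6×250×8×400 = 480.0 kN; rupture φR_n = 0.75×0.6×400×8×400 = 576.0 kN; take 480.0 kN (yield).
Tension yield (gross): A_g = 108×8 = 864 mm². φR_n = 0.90 × 250 × 864 = 194.4 kN.
Governing: min(610.8, 480.0, 194.4) = 194.4 kN → gross-section yield.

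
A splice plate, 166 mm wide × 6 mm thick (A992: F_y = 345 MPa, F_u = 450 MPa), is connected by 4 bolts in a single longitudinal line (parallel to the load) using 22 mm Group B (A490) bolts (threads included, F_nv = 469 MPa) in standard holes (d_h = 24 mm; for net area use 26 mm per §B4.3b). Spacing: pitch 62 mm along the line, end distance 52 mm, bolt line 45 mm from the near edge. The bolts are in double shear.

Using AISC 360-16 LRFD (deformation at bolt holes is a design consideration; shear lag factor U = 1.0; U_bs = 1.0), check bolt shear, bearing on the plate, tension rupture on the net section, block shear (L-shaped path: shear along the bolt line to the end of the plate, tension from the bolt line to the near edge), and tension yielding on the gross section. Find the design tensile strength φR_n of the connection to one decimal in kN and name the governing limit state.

243.4 kN (block shear governs)

Bolt shear: A_b = π(22)²/4 = 380.13 mm². φR_n = 0.75 × 469 × 380.13 × 4 × 2 = 1069.7 kN.
Bearing (6 mm plate, F_u = 450 MPa): end bolts L_c = 52 − 24/2 = 40, R_n = min(1.2×40×6×450, 2.4×22×6×450) = 129.6 kN/bolt; interior L_c = 62 − 24 = 38, R_n = 123.12 kN/bolt. φR_n = 0.75 × (1×129.6 + 3×123.12) = 374.2 kN.
Tension rupture (net): A_n = (166 − 1×26)×6 = 840 mm² (U = 1.0, A_e = A_n). φR_n = 0.75 × 450 × 840 = 283.5 kN.
Block shear: shear path 1×[52+3×62] = 1×238 mm, A_gv = 1428, A_nv = 1×(238 − 3.5×26)×6 = 882 mm²; tension to near edge: (45 − 0.5×26)×6 = 192 mm². R_n = min(0.6×450×882, 0.6×345×1428) + 1.0×450×192 = min(238.14, 295.6) + 86.4 = 324.54 kN. φR_n = 0.75 × 324.54 = 243.4 kN.
Tension yield (gross): A_g = 166×6 = 996 mm². φR_n = 0.90 × 345 × 996 = 309.3 kN.
Governing: min(1069.7, 374.2, 283.5, 243.4, 309.3) = 243.4 kN → block shear.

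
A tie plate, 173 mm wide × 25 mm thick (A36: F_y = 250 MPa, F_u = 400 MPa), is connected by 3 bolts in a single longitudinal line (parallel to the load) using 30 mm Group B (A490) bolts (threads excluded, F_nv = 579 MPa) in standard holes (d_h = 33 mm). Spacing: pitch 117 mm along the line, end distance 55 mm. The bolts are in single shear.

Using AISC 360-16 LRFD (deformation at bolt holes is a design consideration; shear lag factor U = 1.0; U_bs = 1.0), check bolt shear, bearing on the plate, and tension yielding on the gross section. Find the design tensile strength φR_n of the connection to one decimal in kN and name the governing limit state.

920.9 kN (bolt shear governs)

Bolt shear: A_b = π(30)²/4 = 706.86 mm². φR_n = 0.75 × 579 × 706.86 × 3 × 1 = 920.9 kN.
Bearing (25 mm plate, F_u = 400 MPa): end bolts L_c = 55 − 33/2 = 38.5, R_n = min(1.2×38.5×25×400, 2.4×30×25×400) = 462 kN/bolt; interior L_c = 117 − 33 = 84, R_n = 720 kN/bolt. φR_n = 0.75 × (1×462 + 2×720) = 1426.5 kN.
Tension yield (gross): A_g = 173×25 = 4325 mm². φR_n = 0.90 × 250 × 4325 = 973.1 kN.
Governing: min(920.9, 1426.5, 973.1) = 920.9 kN → bolt shear.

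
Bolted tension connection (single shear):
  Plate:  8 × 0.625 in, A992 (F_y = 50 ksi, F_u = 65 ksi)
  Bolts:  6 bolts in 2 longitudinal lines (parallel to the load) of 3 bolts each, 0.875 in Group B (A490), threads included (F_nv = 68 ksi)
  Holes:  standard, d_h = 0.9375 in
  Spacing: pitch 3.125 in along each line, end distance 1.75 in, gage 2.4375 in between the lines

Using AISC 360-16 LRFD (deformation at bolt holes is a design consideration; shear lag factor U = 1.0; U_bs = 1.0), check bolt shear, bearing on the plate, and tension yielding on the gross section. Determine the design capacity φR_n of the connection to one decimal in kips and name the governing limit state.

Bolt shear: A_b = π(0.875)²/4 = 0.60132 in². φR_n = 0.75 × 68 × 0.60132 × 6 × 1 = 184.0 kips.
Bearing (0.625 in plate, F_u = 65 ksi): end bolts L_c = 1.75 − 0.9375/2 = 1.28125, R_n = min(1.2×1.28125×0.625×65, 2.4×0.875×0.625×65) = 62.461 kips/bolt; interior L_c = 3.125 − 0.9375 = 2.1875, R_n = 85.313 kips/bolt. φR_n = 0.75 × (2×62.461 + 4×85.313) = 349.6 kips.
Tension yield (gross): A_g = 8×0.625 = 5 in². φR_n = 0.90 × 50 × 5 = 225.0 kips.
Governing: min(184.0, 349.6, 225.0) = 184.0 kips → bolt shear.

184.0 kips (bolt shear governs)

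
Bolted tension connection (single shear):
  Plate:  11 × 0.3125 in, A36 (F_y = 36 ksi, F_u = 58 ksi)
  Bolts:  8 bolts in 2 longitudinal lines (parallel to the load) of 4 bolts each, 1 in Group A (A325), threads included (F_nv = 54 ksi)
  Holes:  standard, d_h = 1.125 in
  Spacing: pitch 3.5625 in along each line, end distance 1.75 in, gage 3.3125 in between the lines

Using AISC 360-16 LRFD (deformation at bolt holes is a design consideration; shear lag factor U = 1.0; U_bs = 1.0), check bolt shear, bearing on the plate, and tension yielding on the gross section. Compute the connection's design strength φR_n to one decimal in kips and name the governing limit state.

Bolt shear: A_b = π(1)²/4 = 0.7854 in². φR_n = 0.75 × 54 × 0.7854 × 8 × 1 = 254.5 kips.
Bearing (0.3125 in plate, F_u = 58 ksi): end bolts L_c = 1.75 − 1.125/2 = 1.1875, R_n = min(1.2×1.1875×0.3125×58, 2.4×1×0.3125×58) = 25.828 kips/bolt; interior L_c = 3.5625 − 1.125 = 2.4375, R_n = 43.5 kips/bolt. φR_n = 0.75 × (2×25.828 + 6×43.5) = 234.5 kips.
Tension yield (gross): A_g = 11×0.3125 = 3.4375 in². φR_n = 0.90 × 36 × 3.4375 = 111.4 kips.
Governing: min(254.5, 234.5, 111.4) = 111.4 kips → gross-section yield.

111.4 kips (gross-section yield governs)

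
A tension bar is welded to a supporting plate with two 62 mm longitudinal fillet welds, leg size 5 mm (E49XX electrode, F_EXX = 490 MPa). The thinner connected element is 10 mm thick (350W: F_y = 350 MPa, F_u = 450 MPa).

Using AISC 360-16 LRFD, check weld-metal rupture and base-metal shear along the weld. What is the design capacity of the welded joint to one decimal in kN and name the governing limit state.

96.7 kN (weld metal governs)

Weld metal: throat = 0.707×5 = 3.535 mm, L = 2×62 = 124 mm. φR_n = 0.75 × 0.6 × 490 × 3.535 × 124 = 96.7 kN.
Base metal shear (10 mm plate): yield φR_n = 1.0×0.6×350×10×124 = 260.4 kN; rupture φR_n = 0.75×0.6×450×10×124 = 251.1 kN; take 251.1 kN (rupture).
Governing: min(96.7, 251.1) = 96.7 kN → weld metal.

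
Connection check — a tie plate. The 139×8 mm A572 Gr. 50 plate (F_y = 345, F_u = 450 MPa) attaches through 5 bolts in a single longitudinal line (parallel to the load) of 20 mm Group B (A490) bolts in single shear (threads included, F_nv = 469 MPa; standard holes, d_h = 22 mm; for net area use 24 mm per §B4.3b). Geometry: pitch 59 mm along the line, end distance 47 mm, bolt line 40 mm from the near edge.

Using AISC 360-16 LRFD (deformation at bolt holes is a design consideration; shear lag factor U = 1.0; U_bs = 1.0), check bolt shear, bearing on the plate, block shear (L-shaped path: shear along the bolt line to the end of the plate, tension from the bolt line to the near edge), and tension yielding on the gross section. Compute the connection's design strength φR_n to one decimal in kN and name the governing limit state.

Bolt shear: A_b = π(20)²/4 = 314.16 mm². φR_n = 0.75 × 469 × 314.16 × 5 × 1 = 552.5 kN.
Bearing (8 mm plate, F_u = 450 MPa): end bolts L_c = 47 − 22/2 = 36, R_n = min(1.2×36×8×450, 2.4×20×8×450) = 155.52 kN/bolt; interior L_c = 59 − 22 = 37, R_n = 159.84 kN/bolt. φR_n = 0.75 × (1×155.52 + 4×159.84) = 596.2 kN.
Block shear: shear path 1×[47+4×59] = 1×283 mm, A_gv = 2264, A_nv = 1×(283 − 4.5×24)×8 = 1400 mm²; tension to near edge: (40 − 0.5×24)×8 = 224 mm². R_n = min(0.6×450×1400, 0.6×345×2264) + 1.0×450×224 = min(378, 468.65) + 100.8 = 478.8 kN. φR_n = 0.75 × 478.8 = 359.1 kN.
Tension yield (gross): A_g = 139×8 = 1112 mm². φR_n = 0.90 × 345 × 1112 = 345.3 kN.
Governing: min(552.5, 596.2, 359.1, 345.3) = 345.3 kN → gross-section yield.

345.3 kN (gross-section yield governs)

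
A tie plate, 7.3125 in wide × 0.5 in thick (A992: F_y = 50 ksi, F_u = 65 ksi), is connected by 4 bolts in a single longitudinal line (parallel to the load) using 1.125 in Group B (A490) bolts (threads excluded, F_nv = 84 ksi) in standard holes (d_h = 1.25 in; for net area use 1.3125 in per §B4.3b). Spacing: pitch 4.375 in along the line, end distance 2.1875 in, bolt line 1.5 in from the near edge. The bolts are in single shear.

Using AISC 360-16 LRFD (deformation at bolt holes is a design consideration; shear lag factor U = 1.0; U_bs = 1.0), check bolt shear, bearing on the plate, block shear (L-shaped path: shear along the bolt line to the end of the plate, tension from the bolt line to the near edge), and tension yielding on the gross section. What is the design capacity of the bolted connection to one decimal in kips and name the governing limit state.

164.5 kips (gross-section yield governs)

Bolt shear: A_b = π(1.125)²/4 = 0.99402 in². φR_n = 0.75 × 84 × 0.99402 × 4 × 1 = 250.5 kips.
Bearing (0.5 in plate, F_u = 65 ksi): end bolts L_c = 2.1875 − 1.25/2 = 1.5625, R_n = min(1.2×1.5625×0.5×65, 2.4×1.125×0.5×65) = 60.938 kips/bolt; interior L_c = 4.375 − 1.25 = 3.125, R_n = 87.75 kips/bolt. φR_n = 0.75 × (1×60.938 + 3×87.75) = 243.1 kips.
Block shear: shear path 1×[2.1875+3×4.375] = 1×15.3125 in, A_gv = 7.6563, A_nv = 1×(15.3125 − 3.5×1.3125)×0.5 = 5.3594 in²; tension to near edge: (1.5 − 0.5×1.3125)×0.5 = 0.42188 in². R_n = min(0.6×65×5.3594, 0.6×50×7.6563) + 1.0×65×0.42188 = min(209.02, 229.69) + 27.422 = 236.44 kips. φR_n = 0.75 × 236.44 = 177.3 kips.
Tension yield (gross): A_g = 7.3125×0.5 = 3.6563 in². φR_n = 0.90 × 50 × 3.6563 = 164.5 kips.
Governing: min(250.5, 243.1, 177.3, 164.5) = 164.5 kips → gross-section yield.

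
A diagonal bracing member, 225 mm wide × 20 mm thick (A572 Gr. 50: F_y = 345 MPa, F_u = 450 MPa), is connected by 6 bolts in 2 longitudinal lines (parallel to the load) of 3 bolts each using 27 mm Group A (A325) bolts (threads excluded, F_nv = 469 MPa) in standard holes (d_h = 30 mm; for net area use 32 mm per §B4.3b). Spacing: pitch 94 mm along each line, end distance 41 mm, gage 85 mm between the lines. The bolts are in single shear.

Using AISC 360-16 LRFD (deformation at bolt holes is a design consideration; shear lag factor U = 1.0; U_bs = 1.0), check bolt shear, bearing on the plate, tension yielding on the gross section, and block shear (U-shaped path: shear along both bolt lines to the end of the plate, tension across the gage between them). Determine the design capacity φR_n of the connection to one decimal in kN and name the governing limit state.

1208.4 kN (bolt shear governs)

Bolt shear: A_b = π(27)²/4 = 572.56 mm². φR_n = 0.75 × 469 × 572.56 × 6 × 1 = 1208.4 kN.
Bearing (20 mm plate, F_u = 450 MPa): end bolts L_c = 41 − 30/2 = 26, R_n = min(1.2×26×20×450, 2.4×27×20×450) = 280.8 kN/bolt; interior L_c = 94 − 30 = 64, R_n = 583.2 kN/bolt. φR_n = 0.75 × (2×280.8 + 4×583.2) = 2170.8 kN.
Tension yield (gross): A_g = 225×20 = 4500 mm². φR_n = 0.90 × 345 × 4500 = 1397.3 kN.
Block shear: shear path 2×[41+2×94] = 2×229 mm, A_gv = 9160, A_nv = 2×(229 − 2.5×32)×20 = 5960 mm²; tension across gage: (85 − 1×32)×20 = 1060 mm². R_n = min(0.6×450×5960, 0.6×345×9160) + 1.0×450×1060 = min(1609.2, 1896.1) + 477 = 2086.2 kN. φR_n = 0.75 × 2086.2 = 1564.7 kN.
Governing: min(1208.4, 2170.8, 1397.3, 1564.7) = 1208.4 kN → bolt shear.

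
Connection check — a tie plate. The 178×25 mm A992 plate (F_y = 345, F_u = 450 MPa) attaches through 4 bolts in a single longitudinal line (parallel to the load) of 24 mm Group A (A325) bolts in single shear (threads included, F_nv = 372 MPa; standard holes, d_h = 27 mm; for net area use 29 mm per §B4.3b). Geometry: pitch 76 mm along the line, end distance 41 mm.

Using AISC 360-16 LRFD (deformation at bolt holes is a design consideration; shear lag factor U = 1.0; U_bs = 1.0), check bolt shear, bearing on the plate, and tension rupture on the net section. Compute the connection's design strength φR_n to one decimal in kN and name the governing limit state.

504.9 kN (bolt shear governs)

Bolt shear: A_b = π(24)²/4 = 452.39 mm². φR_n = 0.75 × 372 × 452.39 × 4 × 1 = 504.9 kN.
Bearing (25 mm plate, F_u = 450 MPa): end bolts L_c = 41 − 27/2 = 27.5, R_n = min(1.2×27.5×25×450, 2.4×24×25×450) = 371.25 kN/bolt; interior L_c = 76 − 27 = 49, R_n = 648 kN/bolt. φR_n = 0.75 × (1×371.25 + 3×648) = 1736.4 kN.
Tension rupture (net): A_n = (178 − 1×29)×25 = 3725 mm² (U = 1.0, A_e = A_n). φR_n = 0.75 × 450 × 3725 = 1257.2 kN.
Governing: min(504.9, 1736.4, 1257.2) = 504.9 kN → bolt shear.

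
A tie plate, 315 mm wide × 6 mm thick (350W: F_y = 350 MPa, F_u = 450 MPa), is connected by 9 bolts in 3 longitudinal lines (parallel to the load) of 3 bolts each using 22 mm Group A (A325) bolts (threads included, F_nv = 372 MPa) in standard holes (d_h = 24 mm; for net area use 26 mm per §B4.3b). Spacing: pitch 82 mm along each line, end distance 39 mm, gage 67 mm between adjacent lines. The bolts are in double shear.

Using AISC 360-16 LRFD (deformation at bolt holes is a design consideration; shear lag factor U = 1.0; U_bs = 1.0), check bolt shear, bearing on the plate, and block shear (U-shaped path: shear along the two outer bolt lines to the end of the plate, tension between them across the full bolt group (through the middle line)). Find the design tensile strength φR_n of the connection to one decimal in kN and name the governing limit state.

Bolt shear: A_b = π(22)²/4 = 380.13 mm². φR_n = 0.75 × 372 × 380.13 × 9 × 2 = 1909.0 kN.
Bearing (6 mm plate, F_u = 450 MPa): end bolts L_c = 39 − 24/2 = 27, R_n = min(1.2×27×6×450, 2.4×22×6×450) = 87.48 kN/bolt; interior L_c = 82 − 24 = 58, R_n = 142.56 kN/bolt. φR_n = 0.75 × (3×87.48 + 6×142.56) = 838.4 kN.
Block shear: shear path 2×[39+2×82] = 2×203 mm, A_gv = 2436, A_nv = 2×(203 − 2.5×26)×6 = 1656 mm²; tension across gage: (134 − 2×26)×6 = 492 mm². R_n = min(0.6×450×1656, 0.6×350×2436) + 1.0×450×492 = min(447.12, 511.56) + 221.4 = 668.52 kN. φR_n = 0.75 × 668.52 = 501.4 kN.
Governing: min(1909.0, 838.4, 501.4) = 501.4 kN → block shear.

501.4 kN (block shear governs)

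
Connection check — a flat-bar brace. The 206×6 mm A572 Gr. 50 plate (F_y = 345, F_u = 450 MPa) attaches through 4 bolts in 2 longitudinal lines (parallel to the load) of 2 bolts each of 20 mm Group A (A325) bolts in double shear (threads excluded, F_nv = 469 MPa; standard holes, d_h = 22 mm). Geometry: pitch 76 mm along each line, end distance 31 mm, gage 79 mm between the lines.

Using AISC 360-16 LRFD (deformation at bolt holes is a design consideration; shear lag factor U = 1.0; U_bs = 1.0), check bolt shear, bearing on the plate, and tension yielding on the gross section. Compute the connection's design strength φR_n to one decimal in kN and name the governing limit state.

291.6 kN (bearing governs)

Bolt shear: A_b = π(20)²/4 = 314.16 mm². φR_n = 0.75 × 469 × 314.16 × 4 × 2 = 884.0 kN.
Bearing (6 mm plate, F_u = 450 MPa): end bolts L_c = 31 − 22/2 = 20, R_n = min(1.2×20×6×450, 2.4×20×6×450) = 64.8 kN/bolt; interior L_c = 76 − 22 = 54, R_n = 129.6 kN/bolt. φR_n = 0.75 × (2×64.8 + 2×129.6) = 291.6 kN.
Tension yield (gross): A_g = 206×6 = 1236 mm². φR_n = 0.90 × 345 × 1236 = 383.8 kN.
Governing: min(884.0, 291.6, 383.8) = 291.6 kN → bearing.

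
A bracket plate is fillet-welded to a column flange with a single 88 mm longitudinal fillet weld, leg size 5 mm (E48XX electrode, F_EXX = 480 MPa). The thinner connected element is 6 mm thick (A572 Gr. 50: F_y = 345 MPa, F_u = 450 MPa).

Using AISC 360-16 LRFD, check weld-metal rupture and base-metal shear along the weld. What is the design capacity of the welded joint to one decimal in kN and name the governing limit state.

67.2 kN (weld metal governs)

Weld metal: throat = 0.707×5 = 3.535 mm, L = 88 mm. φR_n = 0.75 × 0.6 × 480 × 3.535 × 88 = 67.2 kN.
Base metal shear (6 mm plate): yield φR_n = 1.0×0.6×345×6×88 = 109.3 kN; rupture φR_n = 0.75×0.6×450×6×88 = 106.9 kN; take 106.9 kN (rupture).
Governing: min(67.2, 106.9) = 67.2 kN → weld metal.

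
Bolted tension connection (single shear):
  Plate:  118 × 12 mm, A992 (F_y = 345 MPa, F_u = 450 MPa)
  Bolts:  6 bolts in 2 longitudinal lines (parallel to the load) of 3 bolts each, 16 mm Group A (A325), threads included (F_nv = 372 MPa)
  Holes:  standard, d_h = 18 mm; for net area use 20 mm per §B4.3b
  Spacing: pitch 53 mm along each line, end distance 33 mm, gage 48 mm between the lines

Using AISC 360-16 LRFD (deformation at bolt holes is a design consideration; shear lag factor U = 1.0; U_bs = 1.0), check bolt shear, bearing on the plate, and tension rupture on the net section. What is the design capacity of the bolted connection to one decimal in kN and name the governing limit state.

Bolt shear: A_b = π(16)²/4 = 201.06 mm². φR_n = 0.75 × 372 × 201.06 × 6 × 1 = 336.6 kN.
Bearing (12 mm plate, F_u = 450 MPa): end bolts L_c = 33 − 18/2 = 24, R_n = min(1.2×24×12×450, 2.4×16×12×450) = 155.52 kN/bolt; interior L_c = 53 − 18 = 35, R_n = 207.36 kN/bolt. φR_n = 0.75 × (2×155.52 + 4×207.36) = 855.4 kN.
Tension rupture (net): A_n = (118 − 2×20)×12 = 936 mm² (U = 1.0, A_e = A_n). φR_n = 0.75 × 450 × 936 = 315.9 kN.
Governing: min(336.6, 855.4, 315.9) = 315.9 kN → net-section rupture.

315.9 kN (net-section rupture governs)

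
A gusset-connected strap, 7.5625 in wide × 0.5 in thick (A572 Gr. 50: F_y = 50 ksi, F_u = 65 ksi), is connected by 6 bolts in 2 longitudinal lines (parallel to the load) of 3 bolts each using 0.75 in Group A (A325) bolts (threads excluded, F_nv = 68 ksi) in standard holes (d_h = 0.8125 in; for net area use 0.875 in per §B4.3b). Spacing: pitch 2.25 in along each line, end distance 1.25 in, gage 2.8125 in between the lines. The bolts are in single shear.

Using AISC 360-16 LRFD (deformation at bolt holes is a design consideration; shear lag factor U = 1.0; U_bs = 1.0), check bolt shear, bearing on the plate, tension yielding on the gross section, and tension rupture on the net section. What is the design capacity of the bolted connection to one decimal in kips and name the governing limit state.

Bolt shear: A_b = π(0.75)²/4 = 0.44179 in². φR_n = 0.75 × 68 × 0.44179 × 6 × 1 = 135.2 kips.
Bearing (0.5 in plate, F_u = 65 ksi): end bolts L_c = 1.25 − 0.8125/2 = 0.84375, R_n = min(1.2×0.84375×0.5×65, 2.4×0.75×0.5×65) = 32.906 kips/bolt; interior L_c = 2.25 − 0.8125 = 1.4375, R_n = 56.063 kips/bolt. φR_n = 0.75 × (2×32.906 + 4×56.063) = 217.5 kips.
Tension yield (gross): A_g = 7.5625×0.5 = 3.7813 in². φR_n = 0.90 × 50 × 3.7813 = 170.2 kips.
Tension rupture (net): A_n = (7.5625 − 2×0.875)×0.5 = 2.9063 in² (U = 1.0, A_e = A_n). φR_n = 0.75 × 65 × 2.9063 = 141.7 kips.
Governing: min(135.2, 217.5, 170.2, 141.7) = 135.2 kips → bolt shear.

135.2 kips (bolt shear governs)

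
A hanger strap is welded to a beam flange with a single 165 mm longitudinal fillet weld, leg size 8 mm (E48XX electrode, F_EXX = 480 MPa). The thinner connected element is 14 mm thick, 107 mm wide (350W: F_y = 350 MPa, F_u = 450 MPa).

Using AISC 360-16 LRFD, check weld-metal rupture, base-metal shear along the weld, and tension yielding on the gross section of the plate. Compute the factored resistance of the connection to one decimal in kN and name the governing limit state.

201.6 kN (weld metal governs)

Weld metal: throat = 0.707×8 = 5.656 mm, L = 165 mm. φR_n = 0.75 × 0.6 × 480 × 5.656 × 165 = 201.6 kN.
Base metal shear (14 mm plate): yield φR_n = 1.0×0.6×350×14×165 = 485.1 kN; rupture φR_n = 0.75×0.6×450×14×165 = 467.8 kN; take 467.8 kN (rupture).
Tension yield (gross): A_g = 107×14 = 1498 mm². φR_n = 0.90 × 350 × 1498 = 471.9 kN.
Governing: min(201.6, 467.8, 471.9) = 201.6 kN → weld metal.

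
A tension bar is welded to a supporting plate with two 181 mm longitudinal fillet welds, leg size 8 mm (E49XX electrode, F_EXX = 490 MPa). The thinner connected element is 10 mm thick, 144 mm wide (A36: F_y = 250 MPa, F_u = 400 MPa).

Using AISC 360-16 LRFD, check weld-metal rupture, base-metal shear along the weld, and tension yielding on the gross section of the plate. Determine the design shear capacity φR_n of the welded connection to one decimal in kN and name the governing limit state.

324.0 kN (gross-section yield governs)

Weld metal: throat = 0.707×8 = 5.656 mm, L = 2×181 = 362 mm. φR_n = 0.75 × 0.6 × 490 × 5.656 × 362 = 451.5 kN.
Base metal shear (10 mm plate): yield φR_n = 1.0×0.6×250×10×362 = 543.0 kN; rupture φR_n = 0.75×0.6×400×10×362 = 651.6 kN; take 543.0 kN (yield).
Tension yield (gross): A_g = 144×10 = 1440 mm². φR_n = 0.90 × 250 × 1440 = 324.0 kN.
Governing: min(451.5, 543.0, 324.0) = 324.0 kN → gross-section yield.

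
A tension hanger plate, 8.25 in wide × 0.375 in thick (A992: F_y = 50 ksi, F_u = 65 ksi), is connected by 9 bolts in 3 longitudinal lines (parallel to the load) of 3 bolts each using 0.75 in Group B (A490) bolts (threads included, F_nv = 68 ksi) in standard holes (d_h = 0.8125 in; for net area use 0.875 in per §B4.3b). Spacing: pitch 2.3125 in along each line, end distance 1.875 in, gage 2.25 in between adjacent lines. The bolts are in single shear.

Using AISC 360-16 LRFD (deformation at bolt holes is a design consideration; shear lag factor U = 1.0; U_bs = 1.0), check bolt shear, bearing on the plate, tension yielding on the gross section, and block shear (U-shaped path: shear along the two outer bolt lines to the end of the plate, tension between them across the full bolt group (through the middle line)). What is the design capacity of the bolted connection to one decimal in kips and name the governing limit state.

139.2 kips (gross-section yield governs)

Bolt shear: A_b = π(0.75)²/4 = 0.44179 in². φR_n = 0.75 × 68 × 0.44179 × 9 × 1 = 202.8 kips.
Bearing (0.375 in plate, F_u = 65 ksi): end bolts L_c = 1.875 − 0.8125/2 = 1.46875, R_n = min(1.2×1.46875×0.375×65, 2.4×0.75×0.375×65) = 42.961 kips/bolt; interior L_c = 2.3125 − 0.8125 = 1.5, R_n = 43.875 kips/bolt. φR_n = 0.75 × (3×42.961 + 6×43.875) = 294.1 kips.
Tension yield (gross): A_g = 8.25×0.375 = 3.0938 in². φR_n = 0.90 × 50 × 3.0938 = 139.2 kips.
Block shear: shear path 2×[1.875+2×2.3125] = 2×6.5 in, A_gv = 4.875, A_nv = 2×(6.5 − 2.5×0.875)×0.375 = 3.2344 in²; tension across gage: (4.5 − 2×0.875)×0.375 = 1.0313 in². R_n = min(0.6×65×3.2344, 0.6×50×4.875) + 1.0×65×1.0313 = min(126.14, 146.25) + 67.035 = 193.18 kips. φR_n = 0.75 × 193.18 = 144.9 kips.
Governing: min(202.8, 294.1, 139.2, 144.9) = 139.2 kips → gross-section yield.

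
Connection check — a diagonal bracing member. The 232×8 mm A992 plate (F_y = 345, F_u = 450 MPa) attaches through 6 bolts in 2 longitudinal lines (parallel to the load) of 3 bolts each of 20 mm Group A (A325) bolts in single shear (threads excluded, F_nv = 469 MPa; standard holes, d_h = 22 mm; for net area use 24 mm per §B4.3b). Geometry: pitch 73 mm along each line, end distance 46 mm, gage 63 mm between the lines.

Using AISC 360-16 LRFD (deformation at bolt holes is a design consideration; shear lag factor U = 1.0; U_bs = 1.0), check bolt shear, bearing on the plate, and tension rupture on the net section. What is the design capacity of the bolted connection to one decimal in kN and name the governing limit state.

496.8 kN (net-section rupture governs)

Bolt shear: A_b = π(20)²/4 = 314.16 mm². φR_n = 0.75 × 469 × 314.16 × 6 × 1 = 663.0 kN.
Bearing (8 mm plate, F_u = 450 MPa): end bolts L_c = 46 − 22/2 = 35, R_n = min(1.2×35×8×450, 2.4×20×8×450) = 151.2 kN/bolt; interior L_c = 73 − 22 = 51, R_n = 172.8 kN/bolt. φR_n = 0.75 × (2×151.2 + 4×172.8) = 745.2 kN.
Tension rupture (net): A_n = (232 − 2×24)×8 = 1472 mm² (U = 1.0, A_e = A_n). φR_n = 0.75 × 450 × 1472 = 496.8 kN.
Governing: min(663.0, 745.2, 496.8) = 496.8 kN → net-section rupture.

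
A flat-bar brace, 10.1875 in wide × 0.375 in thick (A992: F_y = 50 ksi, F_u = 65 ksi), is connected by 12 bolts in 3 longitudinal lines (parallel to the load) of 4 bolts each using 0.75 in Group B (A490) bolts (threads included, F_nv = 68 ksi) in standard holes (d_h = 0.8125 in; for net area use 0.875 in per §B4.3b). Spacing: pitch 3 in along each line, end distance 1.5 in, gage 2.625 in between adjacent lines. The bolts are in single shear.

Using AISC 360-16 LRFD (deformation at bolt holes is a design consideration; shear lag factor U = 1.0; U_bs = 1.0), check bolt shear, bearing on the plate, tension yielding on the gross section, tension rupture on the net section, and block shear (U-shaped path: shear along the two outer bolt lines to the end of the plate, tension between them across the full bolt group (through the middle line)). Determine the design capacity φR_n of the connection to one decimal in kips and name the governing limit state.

Bolt shear: A_b = π(0.75)²/4 = 0.44179 in². φR_n = 0.75 × 68 × 0.44179 × 12 × 1 = 270.4 kips.
Bearing (0.375 in plate, F_u = 65 ksi): end bolts L_c = 1.5 − 0.8125/2 = 1.09375, R_n = min(1.2×1.09375×0.375×65, 2.4×0.75×0.375×65) = 31.992 kips/bolt; interior L_c = 3 − 0.8125 = 2.1875, R_n = 43.875 kips/bolt. φR_n = 0.75 × (3×31.992 + 9×43.875) = 368.1 kips.
Tension yield (gross): A_g = 10.1875×0.375 = 3.8203 in². φR_n = 0.90 × 50 × 3.8203 = 171.9 kips.
Tension rupture (net): A_n = (10.1875 − 3×0.875)×0.375 = 2.8359 in² (U = 1.0, A_e = A_n). φR_n = 0.75 × 65 × 2.8359 = 138.3 kips.
Block shear: shear path 2×[1.5+3×3] = 2×10.5 in, A_gv = 7.875, A_nv = 2×(10.5 − 3.5×0.875)×0.375 = 5.5781 in²; tension across gage: (5.25 − 2×0.875)×0.375 = 1.3125 in². R_n = min(0.6×65×5.5781, 0.6×50×7.875) + 1.0×65×1.3125 = min(217.55, 236.25) + 85.313 = 302.86 kips. φR_n = 0.75 × 302.86 = 227.1 kips.
Governing: min(270.4, 368.1, 171.9, 138.3, 227.1) = 138.3 kips → net-section rupture.

138.3 kips (net-section rupture governs)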